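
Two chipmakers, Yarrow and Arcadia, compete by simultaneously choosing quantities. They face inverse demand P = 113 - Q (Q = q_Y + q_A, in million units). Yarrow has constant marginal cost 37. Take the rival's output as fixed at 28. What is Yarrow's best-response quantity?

24

With the rival's output fixed at 28, Yarrow's profit is π_Y = (113 - 28 - q_Y)q_Y - (37q_Y) = (85 - q_Y)q_Y - (37q_Y).
∂π_Y/∂q_Y = 48 - 2q_Y = 0, so q_Y = 24.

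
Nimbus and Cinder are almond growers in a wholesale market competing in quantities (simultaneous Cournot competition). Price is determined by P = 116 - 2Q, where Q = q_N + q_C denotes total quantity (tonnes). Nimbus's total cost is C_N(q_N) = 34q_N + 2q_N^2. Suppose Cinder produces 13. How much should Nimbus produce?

With the rival's output fixed at 13, Nimbus's profit is π_N = (116 - 2·13 - 2q_N)q_N - (34q_N + 2q_N²) = (90 - 2q_N)q_N - (34q_N + 2q_N²).
∂π_N/∂q_N = 56 - 8q_N = 0, so q_N = 7.

7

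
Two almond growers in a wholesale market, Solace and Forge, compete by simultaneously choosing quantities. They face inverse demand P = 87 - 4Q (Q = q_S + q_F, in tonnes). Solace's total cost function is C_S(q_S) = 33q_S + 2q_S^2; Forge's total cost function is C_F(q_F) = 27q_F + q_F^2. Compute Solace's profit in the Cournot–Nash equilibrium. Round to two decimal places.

49.93

Solace's profit: π_S = (87 - 4Q)q_S - (33q_S + 2q_S²). Setting ∂π_S/∂q_S = 0: 54 - 12q_S - 4(q_F) = 0.
Forge's first-order condition: 60 - 10q_F - 4(q_S) = 0.
Best responses: q_S = (54 - 4q_F)/12, q_F = (60 - 4q_S)/10.
Solving the pair: q_S = 75/26, q_F = 63/13.
Price P = 87 - 4·(201/26) = 729/13.
Solace's profit: (729/13)·(75/26) - 33·(75/26) - 2(75/26)² = 49.9260.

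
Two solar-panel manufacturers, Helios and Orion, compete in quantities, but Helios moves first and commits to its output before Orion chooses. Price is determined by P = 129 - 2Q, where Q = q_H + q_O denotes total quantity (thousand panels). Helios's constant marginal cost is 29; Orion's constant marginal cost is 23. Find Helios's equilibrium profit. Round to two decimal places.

The follower Orion best-responds to any q_H: π_O = (129 - 2Q)q_O - 23q_O.
Setting the follower's marginal profit to zero, 106 - 2q_H - 4q_O = 0, i.e. q_O = (106 - 2q_H)/4.
The leader anticipates this reaction. Substituting into P = 129 - 2Q gives P = 76 - q_H, so π_H = (76 - q_H)q_H - 29q_H.
The leader's first-order condition 47 - 2q_H = 0 yields q_H = 47/2.
Then q_O = (106 - 2·(47/2))/4 = 59/4.
Price P = 129 - 2·(153/4) = 105/2.
Helios's profit: (105/2 - 29)·(47/2) = 552.2500.

552.25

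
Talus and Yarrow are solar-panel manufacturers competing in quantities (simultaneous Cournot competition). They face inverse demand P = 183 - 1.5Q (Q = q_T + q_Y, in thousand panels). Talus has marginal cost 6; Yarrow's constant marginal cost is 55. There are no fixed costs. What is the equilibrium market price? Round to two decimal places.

81.33

Talus's profit: π_T = (183 - 1.5Q)q_T - (6q_T). Setting ∂π_T/∂q_T = 0: 177 - 3q_T - (3/2)(q_Y) = 0.
Yarrow's first-order condition: 128 - 3q_Y - (3/2)(q_T) = 0.
Best responses: q_T = (177 - (3/2)q_Y)/3, q_Y = (128 - (3/2)q_T)/3.
Substituting one into the other gives q_T = 452/9 and q_Y = 158/9.
Total output Q = 610/9, so price P = 183 - (3/2)·(610/9) = 244/3.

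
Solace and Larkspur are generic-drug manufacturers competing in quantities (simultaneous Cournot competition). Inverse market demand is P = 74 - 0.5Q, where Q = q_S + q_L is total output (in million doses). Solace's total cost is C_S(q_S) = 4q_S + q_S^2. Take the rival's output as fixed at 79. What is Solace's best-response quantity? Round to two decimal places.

10.17

With the rival's output fixed at 79, Solace's profit is π_S = (74 - (1/2)·79 - (1/2)q_S)q_S - (4q_S + q_S²) = (69/2 - (1/2)q_S)q_S - (4q_S + q_S²).
∂π_S/∂q_S = 61/2 - 3q_S = 0, so q_S = 61/6.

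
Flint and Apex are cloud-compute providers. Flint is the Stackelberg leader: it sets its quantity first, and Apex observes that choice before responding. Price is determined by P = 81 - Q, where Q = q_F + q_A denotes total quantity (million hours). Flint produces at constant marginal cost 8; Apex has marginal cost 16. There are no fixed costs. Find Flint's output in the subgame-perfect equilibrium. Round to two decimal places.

40.50

The follower Apex best-responds to any q_F: π_A = (81 - Q)q_A - 16q_A.
Follower FOC: 65 - q_F - 2q_A = 0, so q_A(q_F) = (65 - q_F)/2.
Flint substitutes q_A(q_F) into its own profit: π_F = q_F(81 - q_F - (65 - q_F)/2) - 8q_F = (97/2 - (1/2)q_F)q_F - 8q_F.
The leader's first-order condition 81/2 - q_F = 0 yields q_F = 81/2.
Then q_A = (65 - 81/2)/2 = 49/4.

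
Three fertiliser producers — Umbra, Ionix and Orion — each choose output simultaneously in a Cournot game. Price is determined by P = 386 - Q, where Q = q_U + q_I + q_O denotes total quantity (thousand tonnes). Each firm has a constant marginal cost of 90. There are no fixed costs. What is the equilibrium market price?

Each firm earns π_i = (386 - Q)q_i - 90q_i.
First-order condition (treating rivals' output as given): 296 - 2q_i - Σ_{j≠i} q_j = 0.
With identical firms every q_j equals q_i, so Σ_{j≠i} q_j = 2q_i and 296 = 4q_i, giving q_i = 74.
Total output Q = 222, so price P = 386 - 222 = 164.

164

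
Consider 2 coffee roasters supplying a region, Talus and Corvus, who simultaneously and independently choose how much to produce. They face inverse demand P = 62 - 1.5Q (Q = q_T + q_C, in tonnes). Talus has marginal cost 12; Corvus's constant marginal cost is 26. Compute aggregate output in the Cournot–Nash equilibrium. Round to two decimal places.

Talus's profit: π_T = (62 - 1.5Q)q_T - (12q_T). Setting ∂π_T/∂q_T = 0: 50 - 3q_T - (3/2)(q_C) = 0.
Corvus's first-order condition: 36 - 3q_C - (3/2)(q_T) = 0.
Best responses: q_T = (50 - (3/2)q_C)/3, q_C = (36 - (3/2)q_T)/3.
Substituting one into the other gives q_T = 128/9 and q_C = 44/9.
Total output Q = 128/9 + 44/9 = 172/9.

19.11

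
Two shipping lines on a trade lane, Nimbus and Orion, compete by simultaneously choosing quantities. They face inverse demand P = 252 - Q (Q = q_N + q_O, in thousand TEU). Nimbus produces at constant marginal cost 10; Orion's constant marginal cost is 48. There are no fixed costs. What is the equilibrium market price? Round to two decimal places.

Nimbus's profit: π_N = (252 - Q)q_N - (10q_N). Setting ∂π_N/∂q_N = 0: 242 - 2q_N - (q_O) = 0.
Orion's profit: π_O = (252 - Q)q_O - (48q_O). Setting ∂π_O/∂q_O = 0: 204 - 2q_O - (q_N) = 0.
Best responses: q_N = (242 - q_O)/2, q_O = (204 - q_N)/2.
Solving the pair: q_N = 280/3, q_O = 166/3.
Total output Q = 446/3, so price P = 252 - 446/3 = 310/3.

103.33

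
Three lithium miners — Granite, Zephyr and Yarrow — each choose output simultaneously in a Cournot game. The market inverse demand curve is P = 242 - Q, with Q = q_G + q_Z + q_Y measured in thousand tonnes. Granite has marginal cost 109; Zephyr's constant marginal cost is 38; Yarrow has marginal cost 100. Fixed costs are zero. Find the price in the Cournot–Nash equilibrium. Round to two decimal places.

Granite's profit: π_G = (242 - Q)q_G - (109q_G). Setting ∂π_G/∂q_G = 0: 133 - 2q_G - (q_Z + q_Y) = 0.
Zephyr's first-order condition: 204 - 2q_Z - (q_G + q_Y) = 0.
Yarrow's first-order condition: 142 - 2q_Y - (q_G + q_Z) = 0.
Adding the 3 conditions: 479 − 2Q − 2Q = 0, i.e. Q = 479/4.
Back-substituting: q_G = (133 − 479/4) = 53/4, q_Z = (204 − 479/4) = 337/4, q_Y = (142 − 479/4) = 89/4.
Total output Q = 479/4, so price P = 242 - 479/4 = 489/4.

122.25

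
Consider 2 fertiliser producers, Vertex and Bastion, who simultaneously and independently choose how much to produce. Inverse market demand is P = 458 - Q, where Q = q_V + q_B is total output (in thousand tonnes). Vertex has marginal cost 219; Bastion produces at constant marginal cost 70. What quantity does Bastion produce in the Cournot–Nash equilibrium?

Vertex's profit: π_V = (458 - Q)q_V - (219q_V). Setting ∂π_V/∂q_V = 0: 239 - 2q_V - (q_B) = 0.
Bastion's profit: π_B = (458 - Q)q_B - (70q_B). Setting ∂π_B/∂q_B = 0: 388 - 2q_B - (q_V) = 0.
Rearranging gives the reaction functions q_V = (239 - q_B)/2 and q_B = (388 - q_V)/2.
Substituting one into the other gives q_V = 30 and q_B = 179.

179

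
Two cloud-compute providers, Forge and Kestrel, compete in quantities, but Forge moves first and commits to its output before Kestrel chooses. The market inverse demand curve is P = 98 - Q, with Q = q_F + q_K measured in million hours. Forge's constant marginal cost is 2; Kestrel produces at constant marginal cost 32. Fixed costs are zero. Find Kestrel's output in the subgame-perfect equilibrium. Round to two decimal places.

The follower Kestrel best-responds to any q_F: π_K = (98 - Q)q_K - 32q_K.
Follower FOC: 66 - q_F - 2q_K = 0, so q_K(q_F) = (66 - q_F)/2.
Forge substitutes q_K(q_F) into its own profit: π_F = q_F(98 - q_F - (66 - q_F)/2) - 2q_F = (65 - (1/2)q_F)q_F - 2q_F.
Leader FOC: 63 - q_F = 0, so q_F = 63.
Then q_K = (66 - 63)/2 = 3/2.

1.50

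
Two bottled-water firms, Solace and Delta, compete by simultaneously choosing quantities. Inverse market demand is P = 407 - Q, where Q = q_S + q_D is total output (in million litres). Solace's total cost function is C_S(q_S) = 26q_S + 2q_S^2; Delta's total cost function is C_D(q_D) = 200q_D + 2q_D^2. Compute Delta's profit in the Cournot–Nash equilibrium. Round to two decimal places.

1815.48

Solace's profit: π_S = (407 - Q)q_S - (26q_S + 2q_S²). Setting ∂π_S/∂q_S = 0: 381 - 6q_S - (q_D) = 0.
Delta's profit: π_D = (407 - Q)q_D - (200q_D + 2q_D²). Setting ∂π_D/∂q_D = 0: 207 - 6q_D - (q_S) = 0.
So q_S = (381 - q_D)/6 and q_D = (207 - q_S)/6.
Substituting one into the other gives q_S = 297/5 and q_D = 123/5.
Price P = 407 - 84 = 323.
Delta's profit: 323·(123/5) - 200·(123/5) - 2(123/5)² = 1815.4800.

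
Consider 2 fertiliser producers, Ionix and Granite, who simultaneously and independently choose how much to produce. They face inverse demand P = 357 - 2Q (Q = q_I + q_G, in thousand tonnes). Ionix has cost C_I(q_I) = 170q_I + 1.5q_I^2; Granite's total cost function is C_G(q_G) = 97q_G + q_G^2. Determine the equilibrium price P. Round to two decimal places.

249.21

Ionix's profit: π_I = (357 - 2Q)q_I - (170q_I + (3/2)q_I²). Setting ∂π_I/∂q_I = 0: 187 - 7q_I - 2(q_G) = 0.
Granite's first-order condition: 260 - 6q_G - 2(q_I) = 0.
Best responses: q_I = (187 - 2q_G)/7, q_G = (260 - 2q_I)/6.
Substituting one into the other gives q_I = 301/19 and q_G = 723/19.
Total output Q = 1024/19, so price P = 357 - 2·(1024/19) = 249.2105.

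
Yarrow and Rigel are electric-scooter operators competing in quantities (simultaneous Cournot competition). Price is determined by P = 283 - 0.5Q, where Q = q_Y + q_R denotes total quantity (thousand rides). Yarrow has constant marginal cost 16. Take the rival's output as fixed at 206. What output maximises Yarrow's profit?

164

With the rival's output fixed at 206, Yarrow's profit is π_Y = (283 - (1/2)·206 - (1/2)q_Y)q_Y - (16q_Y) = (180 - (1/2)q_Y)q_Y - (16q_Y).
∂π_Y/∂q_Y = 164 - q_Y = 0, so q_Y = 164.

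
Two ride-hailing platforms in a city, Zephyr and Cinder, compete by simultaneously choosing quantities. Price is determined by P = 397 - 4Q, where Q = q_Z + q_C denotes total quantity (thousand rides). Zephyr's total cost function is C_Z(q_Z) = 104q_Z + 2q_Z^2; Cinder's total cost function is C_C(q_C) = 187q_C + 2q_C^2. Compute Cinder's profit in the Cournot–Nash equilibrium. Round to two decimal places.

Zephyr's profit: π_Z = (397 - 4Q)q_Z - (104q_Z + 2q_Z²). Setting ∂π_Z/∂q_Z = 0: 293 - 12q_Z - 4(q_C) = 0.
Cinder's first-order condition: 210 - 12q_C - 4(q_Z) = 0.
Best responses: q_Z = (293 - 4q_C)/12, q_C = (210 - 4q_Z)/12.
Solving the pair: q_Z = 669/32, q_C = 337/32.
Price P = 397 - 4·(503/16) = 1085/4.
Cinder's profit: (1085/4)·(337/32) - 187·(337/32) - 2(337/32)² = 665.4434.

665.44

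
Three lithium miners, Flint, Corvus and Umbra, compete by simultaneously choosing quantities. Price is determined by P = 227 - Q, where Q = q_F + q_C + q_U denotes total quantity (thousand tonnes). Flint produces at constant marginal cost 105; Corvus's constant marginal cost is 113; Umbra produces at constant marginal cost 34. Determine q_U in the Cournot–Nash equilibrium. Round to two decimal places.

85.75

Flint's profit: π_F = (227 - Q)q_F - (105q_F). Setting ∂π_F/∂q_F = 0: 122 - 2q_F - (q_C + q_U) = 0.
Corvus's first-order condition: 114 - 2q_C - (q_F + q_U) = 0.
Umbra's first-order condition: 193 - 2q_U - (q_F + q_C) = 0.
Adding the 3 first-order conditions: 429 − 4Q = 0, so Q = 429/4.
Back-substituting: q_F = (122 − 429/4) = 59/4, q_C = (114 − 429/4) = 27/4, q_U = (193 − 429/4) = 343/4.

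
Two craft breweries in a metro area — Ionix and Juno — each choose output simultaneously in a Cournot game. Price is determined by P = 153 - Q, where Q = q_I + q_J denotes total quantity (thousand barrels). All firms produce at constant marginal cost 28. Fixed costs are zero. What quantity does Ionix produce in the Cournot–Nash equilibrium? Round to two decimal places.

41.67

A representative firm's profit is π_i = q_i(153 - Q) - 28q_i.
Setting ∂π_i/∂q_i = 0 with rivals' quantities fixed: 125 - 2q_i - q_j = 0.
By symmetry each firm produces the same amount; substituting q_j = q_i yields q_i = 125/3.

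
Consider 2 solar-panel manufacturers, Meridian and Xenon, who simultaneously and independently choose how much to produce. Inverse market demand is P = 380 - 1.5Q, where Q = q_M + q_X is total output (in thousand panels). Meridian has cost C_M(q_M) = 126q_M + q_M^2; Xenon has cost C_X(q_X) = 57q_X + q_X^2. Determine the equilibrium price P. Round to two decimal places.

246.85

Meridian's profit: π_M = (380 - 1.5Q)q_M - (126q_M + q_M²). Setting ∂π_M/∂q_M = 0: 254 - 5q_M - (3/2)(q_X) = 0.
Xenon's profit: π_X = (380 - 1.5Q)q_X - (57q_X + q_X²). Setting ∂π_X/∂q_X = 0: 323 - 5q_X - (3/2)(q_M) = 0.
So q_M = (254 - (3/2)q_X)/5 and q_X = (323 - (3/2)q_M)/5.
Solving the pair: q_M = 34.5275, q_X = 54.2418.
Total output Q = 1154/13, so price P = 380 - (3/2)·(1154/13) = 246.8462.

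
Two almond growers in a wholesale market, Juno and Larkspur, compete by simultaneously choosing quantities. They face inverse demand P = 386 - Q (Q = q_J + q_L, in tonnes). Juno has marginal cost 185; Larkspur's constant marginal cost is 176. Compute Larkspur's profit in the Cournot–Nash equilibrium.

5329

Juno's profit: π_J = (386 - Q)q_J - (185q_J). Setting ∂π_J/∂q_J = 0: 201 - 2q_J - (q_L) = 0.
Larkspur's profit: π_L = (386 - Q)q_L - (176q_L). Setting ∂π_L/∂q_L = 0: 210 - 2q_L - (q_J) = 0.
Rearranging gives the reaction functions q_J = (201 - q_L)/2 and q_L = (210 - q_J)/2.
Substituting one into the other gives q_J = 64 and q_L = 73.
Price P = 386 - 137 = 249.
Larkspur's profit: (249 - 176)·73 = 5329.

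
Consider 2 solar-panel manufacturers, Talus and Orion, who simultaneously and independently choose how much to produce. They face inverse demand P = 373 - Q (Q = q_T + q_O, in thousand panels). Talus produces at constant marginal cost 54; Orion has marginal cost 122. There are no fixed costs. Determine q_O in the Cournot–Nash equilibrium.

Talus's profit: π_T = (373 - Q)q_T - (54q_T). Setting ∂π_T/∂q_T = 0: 319 - 2q_T - (q_O) = 0.
Orion's profit: π_O = (373 - Q)q_O - (122q_O). Setting ∂π_O/∂q_O = 0: 251 - 2q_O - (q_T) = 0.
So q_T = (319 - q_O)/2 and q_O = (251 - q_T)/2.
Substituting one into the other gives q_T = 129 and q_O = 61.

61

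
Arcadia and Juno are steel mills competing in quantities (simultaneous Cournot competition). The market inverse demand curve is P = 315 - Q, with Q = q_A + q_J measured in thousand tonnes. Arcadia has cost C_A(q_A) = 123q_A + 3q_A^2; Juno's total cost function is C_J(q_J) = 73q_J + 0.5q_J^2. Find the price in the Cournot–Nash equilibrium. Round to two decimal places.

224.65

Arcadia's profit: π_A = (315 - Q)q_A - (123q_A + 3q_A²). Setting ∂π_A/∂q_A = 0: 192 - 8q_A - (q_J) = 0.
Juno's first-order condition: 242 - 3q_J - (q_A) = 0.
Rearranging gives the reaction functions q_A = (192 - q_J)/8 and q_J = (242 - q_A)/3.
Solving the pair: q_A = 334/23, q_J = 1744/23.
Total output Q = 90.3478, so price P = 315 - 90.3478 = 224.6522.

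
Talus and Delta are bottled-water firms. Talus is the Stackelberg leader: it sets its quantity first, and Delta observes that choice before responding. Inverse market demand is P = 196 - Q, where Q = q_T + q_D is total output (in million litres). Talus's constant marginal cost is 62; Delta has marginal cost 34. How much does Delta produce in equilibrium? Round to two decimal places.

54.50

Solve by backward induction. Given q_T, the follower Delta maximises π_D = (196 - q_T - q_D)q_D - 34q_D.
∂π_D/∂q_D = 162 - q_T - 2q_D = 0 gives the reaction function q_D = (162 - q_T)/2.
The leader anticipates this reaction. Substituting into P = 196 - Q gives P = 115 - (1/2)q_T, so π_T = (115 - (1/2)q_T)q_T - 62q_T.
Maximising: ∂π_T/∂q_T = 53 - q_T = 0, giving q_T = 53.
Then q_D = (162 - 53)/2 = 109/2.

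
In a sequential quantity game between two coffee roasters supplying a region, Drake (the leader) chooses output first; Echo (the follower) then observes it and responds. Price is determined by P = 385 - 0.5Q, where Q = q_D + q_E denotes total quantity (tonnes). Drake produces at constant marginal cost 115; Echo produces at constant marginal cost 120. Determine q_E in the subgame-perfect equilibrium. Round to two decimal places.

Solve by backward induction. Given q_D, the follower Echo maximises π_E = (385 - (1/2)q_D - (1/2)q_E)q_E - 120q_E.
∂π_E/∂q_E = 265 - (1/2)q_D - q_E = 0 gives the reaction function q_E = (265 - (1/2)q_D).
Drake substitutes q_E(q_D) into its own profit: π_D = q_D(385 - (1/2)q_D - (265 - (1/2)q_D)/2) - 115q_D = (505/2 - (1/4)q_D)q_D - 115q_D.
Leader FOC: 275/2 - (1/2)q_D = 0, so q_D = 275.
Then q_E = (265 - (1/2)·275) = 255/2.

127.50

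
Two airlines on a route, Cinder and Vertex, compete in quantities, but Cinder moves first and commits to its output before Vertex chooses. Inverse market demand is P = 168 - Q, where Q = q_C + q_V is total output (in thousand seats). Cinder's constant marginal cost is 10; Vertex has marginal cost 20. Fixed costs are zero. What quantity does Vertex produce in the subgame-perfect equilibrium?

32

The follower Vertex best-responds to any q_C: π_V = (168 - Q)q_V - 20q_V.
Setting the follower's marginal profit to zero, 148 - q_C - 2q_V = 0, i.e. q_V = (148 - q_C)/2.
Cinder substitutes q_V(q_C) into its own profit: π_C = q_C(168 - q_C - (148 - q_C)/2) - 10q_C = (94 - (1/2)q_C)q_C - 10q_C.
The leader's first-order condition 84 - q_C = 0 yields q_C = 84.
Then q_V = (148 - 84)/2 = 32.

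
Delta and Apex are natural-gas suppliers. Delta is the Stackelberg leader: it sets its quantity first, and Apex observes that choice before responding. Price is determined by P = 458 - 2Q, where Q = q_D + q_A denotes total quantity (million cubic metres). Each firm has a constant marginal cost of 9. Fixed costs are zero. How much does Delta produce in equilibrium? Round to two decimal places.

The follower Apex best-responds to any q_D: π_A = (458 - 2Q)q_A - 9q_A.
Follower FOC: 449 - 2q_D - 4q_A = 0, so q_A(q_D) = (449 - 2q_D)/4.
Delta substitutes q_A(q_D) into its own profit: π_D = q_D(458 - 2q_D - (449 - 2q_D)/2) - 9q_D = (467/2 - q_D)q_D - 9q_D.
The leader's first-order condition 449/2 - 2q_D = 0 yields q_D = 449/4.
Then q_A = (449 - 2·(449/4))/4 = 449/8.

112.25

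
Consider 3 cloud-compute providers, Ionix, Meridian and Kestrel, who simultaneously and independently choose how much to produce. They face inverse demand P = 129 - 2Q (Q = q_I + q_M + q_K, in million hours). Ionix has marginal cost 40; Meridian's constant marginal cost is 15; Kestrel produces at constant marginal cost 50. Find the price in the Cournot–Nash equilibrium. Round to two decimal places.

Ionix's profit: π_I = (129 - 2Q)q_I - (40q_I). Setting ∂π_I/∂q_I = 0: 89 - 4q_I - 2(q_M + q_K) = 0.
Meridian's first-order condition: 114 - 4q_M - 2(q_I + q_K) = 0.
Kestrel's profit: π_K = (129 - 2Q)q_K - (50q_K). Setting ∂π_K/∂q_K = 0: 79 - 4q_K - 2(q_I + q_M) = 0.
Adding the 3 conditions: 282 − 4Q − 4Q = 0, i.e. Q = 141/4.
Back-substituting: q_I = (89 − 141/2)/2 = 37/4, q_M = (114 − 141/2)/2 = 87/4, q_K = (79 − 141/2)/2 = 17/4.
Total output Q = 141/4, so price P = 129 - 2·(141/4) = 117/2.

58.50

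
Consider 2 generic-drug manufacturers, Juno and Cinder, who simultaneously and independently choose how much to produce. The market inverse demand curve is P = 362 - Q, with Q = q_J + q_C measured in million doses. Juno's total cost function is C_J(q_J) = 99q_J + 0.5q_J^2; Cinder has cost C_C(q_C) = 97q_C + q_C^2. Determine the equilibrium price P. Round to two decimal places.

242.09

Juno's profit: π_J = (362 - Q)q_J - (99q_J + (1/2)q_J²). Setting ∂π_J/∂q_J = 0: 263 - 3q_J - (q_C) = 0.
Cinder's profit: π_C = (362 - Q)q_C - (97q_C + q_C²). Setting ∂π_C/∂q_C = 0: 265 - 4q_C - (q_J) = 0.
Best responses: q_J = (263 - q_C)/3, q_C = (265 - q_J)/4.
Substituting one into the other gives q_J = 787/11 and q_C = 532/11.
Total output Q = 1319/11, so price P = 362 - 1319/11 = 242.0909.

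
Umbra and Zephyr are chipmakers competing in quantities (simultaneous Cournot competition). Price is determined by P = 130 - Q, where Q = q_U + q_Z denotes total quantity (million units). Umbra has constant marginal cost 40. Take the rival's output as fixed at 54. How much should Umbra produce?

With the rival's output fixed at 54, Umbra's profit is π_U = (130 - 54 - q_U)q_U - (40q_U) = (76 - q_U)q_U - (40q_U).
∂π_U/∂q_U = 36 - 2q_U = 0, so q_U = 18.

18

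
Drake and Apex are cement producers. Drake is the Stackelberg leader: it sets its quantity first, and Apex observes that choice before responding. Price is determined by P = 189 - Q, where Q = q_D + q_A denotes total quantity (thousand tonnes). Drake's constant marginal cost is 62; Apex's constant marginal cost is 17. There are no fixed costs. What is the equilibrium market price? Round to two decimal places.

Solve by backward induction. Given q_D, the follower Apex maximises π_A = (189 - q_D - q_A)q_A - 17q_A.
∂π_A/∂q_A = 172 - q_D - 2q_A = 0 gives the reaction function q_A = (172 - q_D)/2.
The leader anticipates this reaction. Substituting into P = 189 - Q gives P = 103 - (1/2)q_D, so π_D = (103 - (1/2)q_D)q_D - 62q_D.
Maximising: ∂π_D/∂q_D = 41 - q_D = 0, giving q_D = 41.
Then q_A = (172 - 41)/2 = 131/2.
Total output Q = 213/2, so price P = 189 - 213/2 = 165/2.

82.50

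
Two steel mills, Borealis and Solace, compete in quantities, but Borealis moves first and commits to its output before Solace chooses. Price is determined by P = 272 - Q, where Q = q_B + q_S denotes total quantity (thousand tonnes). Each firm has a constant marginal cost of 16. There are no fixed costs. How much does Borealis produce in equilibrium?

128

Solve by backward induction. Given q_B, the follower Solace maximises π_S = (272 - q_B - q_S)q_S - 16q_S.
Follower FOC: 256 - q_B - 2q_S = 0, so q_S(q_B) = (256 - q_B)/2.
The leader anticipates this reaction. Substituting into P = 272 - Q gives P = 144 - (1/2)q_B, so π_B = (144 - (1/2)q_B)q_B - 16q_B.
Leader FOC: 128 - q_B = 0, so q_B = 128.
Then q_S = (256 - 128)/2 = 64.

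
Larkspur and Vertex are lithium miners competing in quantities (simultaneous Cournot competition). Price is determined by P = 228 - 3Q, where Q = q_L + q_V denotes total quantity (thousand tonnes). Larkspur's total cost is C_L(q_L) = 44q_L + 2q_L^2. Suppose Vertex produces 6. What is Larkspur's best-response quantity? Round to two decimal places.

16.60

With the rival's output fixed at 6, Larkspur's profit is π_L = (228 - 3·6 - 3q_L)q_L - (44q_L + 2q_L²) = (210 - 3q_L)q_L - (44q_L + 2q_L²).
∂π_L/∂q_L = 166 - 10q_L = 0, so q_L = 83/5.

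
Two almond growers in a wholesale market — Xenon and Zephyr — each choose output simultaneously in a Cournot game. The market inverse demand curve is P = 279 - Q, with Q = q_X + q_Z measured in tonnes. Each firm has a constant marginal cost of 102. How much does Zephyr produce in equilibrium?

59

Each firm earns π_i = (279 - Q)q_i - 102q_i.
First-order condition (treating rivals' output as given): 177 - 2q_i - q_j = 0.
By symmetry each firm produces the same amount; substituting q_j = q_i yields q_i = 177/3 = 59.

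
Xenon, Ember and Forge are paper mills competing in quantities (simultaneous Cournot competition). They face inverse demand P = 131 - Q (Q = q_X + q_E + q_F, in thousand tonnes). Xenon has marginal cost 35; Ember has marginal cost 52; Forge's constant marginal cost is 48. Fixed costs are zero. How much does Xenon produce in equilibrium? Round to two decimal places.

Xenon's profit: π_X = (131 - Q)q_X - (35q_X). Setting ∂π_X/∂q_X = 0: 96 - 2q_X - (q_E + q_F) = 0.
Ember's profit: π_E = (131 - Q)q_E - (52q_E). Setting ∂π_E/∂q_E = 0: 79 - 2q_E - (q_X + q_F) = 0.
Forge's profit: π_F = (131 - Q)q_F - (48q_F). Setting ∂π_F/∂q_F = 0: 83 - 2q_F - (q_X + q_E) = 0.
Summing all 3 equations gives 258 − 4Q = 0, hence Q = 129/2.
Back-substituting: q_X = (96 − 129/2) = 63/2, q_E = (79 − 129/2) = 29/2, q_F = (83 − 129/2) = 37/2.

31.50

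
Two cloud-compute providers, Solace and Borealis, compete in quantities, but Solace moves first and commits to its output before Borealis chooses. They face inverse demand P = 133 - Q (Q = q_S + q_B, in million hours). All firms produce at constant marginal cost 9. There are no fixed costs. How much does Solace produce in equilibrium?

62

The follower Borealis best-responds to any q_S: π_B = (133 - Q)q_B - 9q_B.
Setting the follower's marginal profit to zero, 124 - q_S - 2q_B = 0, i.e. q_B = (124 - q_S)/2.
The leader anticipates this reaction. Substituting into P = 133 - Q gives P = 71 - (1/2)q_S, so π_S = (71 - (1/2)q_S)q_S - 9q_S.
Leader FOC: 62 - q_S = 0, so q_S = 62.
Then q_B = (124 - 62)/2 = 31.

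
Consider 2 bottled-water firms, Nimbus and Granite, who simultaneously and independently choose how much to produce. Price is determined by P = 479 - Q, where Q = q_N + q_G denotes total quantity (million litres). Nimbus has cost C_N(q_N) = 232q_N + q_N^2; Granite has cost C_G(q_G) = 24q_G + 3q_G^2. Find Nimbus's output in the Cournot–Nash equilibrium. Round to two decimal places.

49.06

Nimbus's profit: π_N = (479 - Q)q_N - (232q_N + q_N²). Setting ∂π_N/∂q_N = 0: 247 - 4q_N - (q_G) = 0.
Granite's first-order condition: 455 - 8q_G - (q_N) = 0.
So q_N = (247 - q_G)/4 and q_G = (455 - q_N)/8.
Solving the pair: q_N = 1521/31, q_G = 1573/31.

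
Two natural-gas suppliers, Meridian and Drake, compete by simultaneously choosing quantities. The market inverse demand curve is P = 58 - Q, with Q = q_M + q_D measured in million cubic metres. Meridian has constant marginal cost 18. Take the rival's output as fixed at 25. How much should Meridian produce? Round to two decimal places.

With the rival's output fixed at 25, Meridian's profit is π_M = (58 - 25 - q_M)q_M - (18q_M) = (33 - q_M)q_M - (18q_M).
∂π_M/∂q_M = 15 - 2q_M = 0, so q_M = 15/2.

7.50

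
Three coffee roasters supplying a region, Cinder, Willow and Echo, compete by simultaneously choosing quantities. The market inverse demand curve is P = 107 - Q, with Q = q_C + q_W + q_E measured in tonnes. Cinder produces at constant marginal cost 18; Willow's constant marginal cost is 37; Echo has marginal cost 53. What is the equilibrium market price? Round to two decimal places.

53.75

Cinder's profit: π_C = (107 - Q)q_C - (18q_C). Setting ∂π_C/∂q_C = 0: 89 - 2q_C - (q_W + q_E) = 0.
Willow's first-order condition: 70 - 2q_W - (q_C + q_E) = 0.
Echo's profit: π_E = (107 - Q)q_E - (53q_E). Setting ∂π_E/∂q_E = 0: 54 - 2q_E - (q_C + q_W) = 0.
Adding the 3 first-order conditions: 213 − 4Q = 0, so Q = 213/4.
Back-substituting: q_C = (89 − 213/4) = 143/4, q_W = (70 − 213/4) = 67/4, q_E = (54 − 213/4) = 3/4.
Total output Q = 213/4, so price P = 107 - 213/4 = 215/4.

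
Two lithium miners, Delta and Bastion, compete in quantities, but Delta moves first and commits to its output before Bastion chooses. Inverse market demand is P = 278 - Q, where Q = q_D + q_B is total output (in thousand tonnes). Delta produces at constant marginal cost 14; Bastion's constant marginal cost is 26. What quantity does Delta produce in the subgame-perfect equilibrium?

138

Solve by backward induction. Given q_D, the follower Bastion maximises π_B = (278 - q_D - q_B)q_B - 26q_B.
Follower FOC: 252 - q_D - 2q_B = 0, so q_B(q_D) = (252 - q_D)/2.
Delta substitutes q_B(q_D) into its own profit: π_D = q_D(278 - q_D - (252 - q_D)/2) - 14q_D = (152 - (1/2)q_D)q_D - 14q_D.
Leader FOC: 138 - q_D = 0, so q_D = 138.
Then q_B = (252 - 138)/2 = 57.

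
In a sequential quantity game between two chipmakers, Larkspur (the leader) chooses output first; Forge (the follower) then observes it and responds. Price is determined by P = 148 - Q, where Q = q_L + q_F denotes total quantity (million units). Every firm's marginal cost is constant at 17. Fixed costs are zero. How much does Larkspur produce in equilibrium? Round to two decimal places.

The follower Forge best-responds to any q_L: π_F = (148 - Q)q_F - 17q_F.
Follower FOC: 131 - q_L - 2q_F = 0, so q_F(q_L) = (131 - q_L)/2.
Larkspur substitutes q_F(q_L) into its own profit: π_L = q_L(148 - q_L - (131 - q_L)/2) - 17q_L = (165/2 - (1/2)q_L)q_L - 17q_L.
The leader's first-order condition 131/2 - q_L = 0 yields q_L = 131/2.
Then q_F = (131 - 131/2)/2 = 131/4.

65.50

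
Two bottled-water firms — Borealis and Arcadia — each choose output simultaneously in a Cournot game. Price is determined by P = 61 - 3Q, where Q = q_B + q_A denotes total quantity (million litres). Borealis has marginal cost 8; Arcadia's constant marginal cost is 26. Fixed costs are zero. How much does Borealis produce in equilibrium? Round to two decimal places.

7.89

Borealis's profit: π_B = (61 - 3Q)q_B - (8q_B). Setting ∂π_B/∂q_B = 0: 53 - 6q_B - 3(q_A) = 0.
Arcadia's profit: π_A = (61 - 3Q)q_A - (26q_A). Setting ∂π_A/∂q_A = 0: 35 - 6q_A - 3(q_B) = 0.
So q_B = (53 - 3q_A)/6 and q_A = (35 - 3q_B)/6.
Substituting one into the other gives q_B = 71/9 and q_A = 17/9.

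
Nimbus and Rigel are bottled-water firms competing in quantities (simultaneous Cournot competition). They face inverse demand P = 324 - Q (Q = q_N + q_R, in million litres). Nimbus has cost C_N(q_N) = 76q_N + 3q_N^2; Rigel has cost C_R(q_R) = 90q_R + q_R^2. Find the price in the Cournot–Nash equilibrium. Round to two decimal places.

Nimbus's profit: π_N = (324 - Q)q_N - (76q_N + 3q_N²). Setting ∂π_N/∂q_N = 0: 248 - 8q_N - (q_R) = 0.
Rigel's profit: π_R = (324 - Q)q_R - (90q_R + q_R²). Setting ∂π_R/∂q_R = 0: 234 - 4q_R - (q_N) = 0.
So q_N = (248 - q_R)/8 and q_R = (234 - q_N)/4.
Substituting one into the other gives q_N = 758/31 and q_R = 1624/31.
Total output Q = 76.8387, so price P = 324 - 76.8387 = 247.1613.

247.16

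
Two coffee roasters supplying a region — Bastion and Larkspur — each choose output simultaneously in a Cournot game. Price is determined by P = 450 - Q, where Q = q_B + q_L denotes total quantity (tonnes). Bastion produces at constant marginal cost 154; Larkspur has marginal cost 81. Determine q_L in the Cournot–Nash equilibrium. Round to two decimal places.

147.33

Bastion's profit: π_B = (450 - Q)q_B - (154q_B). Setting ∂π_B/∂q_B = 0: 296 - 2q_B - (q_L) = 0.
Larkspur's first-order condition: 369 - 2q_L - (q_B) = 0.
Best responses: q_B = (296 - q_L)/2, q_L = (369 - q_B)/2.
Substituting one into the other gives q_B = 223/3 and q_L = 442/3.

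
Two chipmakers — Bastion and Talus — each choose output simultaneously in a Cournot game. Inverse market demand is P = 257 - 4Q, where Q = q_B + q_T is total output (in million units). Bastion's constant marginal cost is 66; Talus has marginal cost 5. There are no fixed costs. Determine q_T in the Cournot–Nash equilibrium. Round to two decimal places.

26.08

Bastion's profit: π_B = (257 - 4Q)q_B - (66q_B). Setting ∂π_B/∂q_B = 0: 191 - 8q_B - 4(q_T) = 0.
Talus's profit: π_T = (257 - 4Q)q_T - (5q_T). Setting ∂π_T/∂q_T = 0: 252 - 8q_T - 4(q_B) = 0.
So q_B = (191 - 4q_T)/8 and q_T = (252 - 4q_B)/8.
Substituting one into the other gives q_B = 65/6 and q_T = 313/12.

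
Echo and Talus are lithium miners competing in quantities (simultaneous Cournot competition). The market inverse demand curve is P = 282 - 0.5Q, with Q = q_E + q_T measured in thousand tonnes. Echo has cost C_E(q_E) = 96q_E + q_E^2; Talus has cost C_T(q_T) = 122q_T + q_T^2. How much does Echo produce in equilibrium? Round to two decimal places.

Echo's profit: π_E = (282 - 0.5Q)q_E - (96q_E + q_E²). Setting ∂π_E/∂q_E = 0: 186 - 3q_E - (1/2)(q_T) = 0.
Talus's profit: π_T = (282 - 0.5Q)q_T - (122q_T + q_T²). Setting ∂π_T/∂q_T = 0: 160 - 3q_T - (1/2)(q_E) = 0.
Rearranging gives the reaction functions q_E = (186 - (1/2)q_T)/3 and q_T = (160 - (1/2)q_E)/3.
Solving the pair: q_E = 1912/35, q_T = 1548/35.

54.63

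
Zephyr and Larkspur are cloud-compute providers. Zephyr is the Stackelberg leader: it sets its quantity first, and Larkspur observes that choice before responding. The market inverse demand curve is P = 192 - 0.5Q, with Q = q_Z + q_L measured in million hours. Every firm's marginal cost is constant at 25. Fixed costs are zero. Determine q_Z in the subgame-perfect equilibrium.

167

The follower Larkspur best-responds to any q_Z: π_L = (192 - 0.5Q)q_L - 25q_L.
Setting the follower's marginal profit to zero, 167 - (1/2)q_Z - q_L = 0, i.e. q_L = (167 - (1/2)q_Z).
Zephyr substitutes q_L(q_Z) into its own profit: π_Z = q_Z(192 - (1/2)q_Z - (167 - (1/2)q_Z)/2) - 25q_Z = (217/2 - (1/4)q_Z)q_Z - 25q_Z.
Maximising: ∂π_Z/∂q_Z = 167/2 - (1/2)q_Z = 0, giving q_Z = 167.
Then q_L = (167 - (1/2)·167) = 167/2.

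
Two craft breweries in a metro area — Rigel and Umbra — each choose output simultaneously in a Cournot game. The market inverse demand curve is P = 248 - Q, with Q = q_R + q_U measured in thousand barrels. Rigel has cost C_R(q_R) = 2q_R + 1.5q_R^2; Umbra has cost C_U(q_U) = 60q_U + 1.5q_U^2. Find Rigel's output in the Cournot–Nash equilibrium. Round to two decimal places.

43.42

Rigel's profit: π_R = (248 - Q)q_R - (2q_R + (3/2)q_R²). Setting ∂π_R/∂q_R = 0: 246 - 5q_R - (q_U) = 0.
Umbra's profit: π_U = (248 - Q)q_U - (60q_U + (3/2)q_U²). Setting ∂π_U/∂q_U = 0: 188 - 5q_U - (q_R) = 0.
Rearranging gives the reaction functions q_R = (246 - q_U)/5 and q_U = (188 - q_R)/5.
Solving the pair: q_R = 521/12, q_U = 347/12.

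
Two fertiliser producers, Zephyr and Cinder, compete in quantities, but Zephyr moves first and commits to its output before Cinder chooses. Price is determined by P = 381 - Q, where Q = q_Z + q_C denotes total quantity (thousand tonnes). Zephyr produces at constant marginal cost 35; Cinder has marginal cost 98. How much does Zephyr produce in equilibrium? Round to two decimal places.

The follower Cinder best-responds to any q_Z: π_C = (381 - Q)q_C - 98q_C.
Setting the follower's marginal profit to zero, 283 - q_Z - 2q_C = 0, i.e. q_C = (283 - q_Z)/2.
Zephyr substitutes q_C(q_Z) into its own profit: π_Z = q_Z(381 - q_Z - (283 - q_Z)/2) - 35q_Z = (479/2 - (1/2)q_Z)q_Z - 35q_Z.
Maximising: ∂π_Z/∂q_Z = 409/2 - q_Z = 0, giving q_Z = 409/2.
Then q_C = (283 - 409/2)/2 = 157/4.

204.50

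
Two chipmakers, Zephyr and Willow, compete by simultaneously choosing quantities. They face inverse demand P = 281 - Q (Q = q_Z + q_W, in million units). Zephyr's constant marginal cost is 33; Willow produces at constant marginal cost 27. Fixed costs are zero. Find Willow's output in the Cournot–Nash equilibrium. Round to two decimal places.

Zephyr's profit: π_Z = (281 - Q)q_Z - (33q_Z). Setting ∂π_Z/∂q_Z = 0: 248 - 2q_Z - (q_W) = 0.
Willow's profit: π_W = (281 - Q)q_W - (27q_W). Setting ∂π_W/∂q_W = 0: 254 - 2q_W - (q_Z) = 0.
So q_Z = (248 - q_W)/2 and q_W = (254 - q_Z)/2.
Solving the pair: q_Z = 242/3, q_W = 260/3.

86.67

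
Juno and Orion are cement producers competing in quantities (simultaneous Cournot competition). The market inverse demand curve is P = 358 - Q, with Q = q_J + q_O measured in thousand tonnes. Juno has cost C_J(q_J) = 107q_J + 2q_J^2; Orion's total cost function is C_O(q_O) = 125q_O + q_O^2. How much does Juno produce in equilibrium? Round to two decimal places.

33.52

Juno's profit: π_J = (358 - Q)q_J - (107q_J + 2q_J²). Setting ∂π_J/∂q_J = 0: 251 - 6q_J - (q_O) = 0.
Orion's profit: π_O = (358 - Q)q_O - (125q_O + q_O²). Setting ∂π_O/∂q_O = 0: 233 - 4q_O - (q_J) = 0.
Best responses: q_J = (251 - q_O)/6, q_O = (233 - q_J)/4.
Substituting one into the other gives q_J = 771/23 and q_O = 1147/23.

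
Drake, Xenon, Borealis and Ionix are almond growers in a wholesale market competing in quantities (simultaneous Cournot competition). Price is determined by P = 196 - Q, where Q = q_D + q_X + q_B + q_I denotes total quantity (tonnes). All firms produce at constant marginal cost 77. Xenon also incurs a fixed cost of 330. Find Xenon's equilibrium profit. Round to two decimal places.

Each firm earns π_i = (196 - Q)q_i - 77q_i.
Setting ∂π_i/∂q_i = 0 with rivals' quantities fixed: 119 - 2q_i - Σ_{j≠i} q_j = 0.
With identical firms every q_j equals q_i, so Σ_{j≠i} q_j = 3q_i and 119 = 5q_i, giving q_i = 119/5.
Price P = 196 - 476/5 = 504/5.
Xenon's profit: (504/5 - 77)·(119/5) - 330 = 236.4400.

236.44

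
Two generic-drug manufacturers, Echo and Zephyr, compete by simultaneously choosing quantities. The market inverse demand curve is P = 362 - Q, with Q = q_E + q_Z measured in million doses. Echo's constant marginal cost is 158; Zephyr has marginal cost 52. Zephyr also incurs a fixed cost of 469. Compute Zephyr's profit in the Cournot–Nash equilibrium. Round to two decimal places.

Echo's profit: π_E = (362 - Q)q_E - (158q_E). Setting ∂π_E/∂q_E = 0: 204 - 2q_E - (q_Z) = 0.
Zephyr's profit: π_Z = (362 - Q)q_Z - (52q_Z). Setting ∂π_Z/∂q_Z = 0: 310 - 2q_Z - (q_E) = 0.
Rearranging gives the reaction functions q_E = (204 - q_Z)/2 and q_Z = (310 - q_E)/2.
Solving the pair: q_E = 98/3, q_Z = 416/3.
Price P = 362 - 514/3 = 572/3.
Zephyr's profit: (572/3 - 52)·(416/3) - 469 = 18759.4444.

18759.44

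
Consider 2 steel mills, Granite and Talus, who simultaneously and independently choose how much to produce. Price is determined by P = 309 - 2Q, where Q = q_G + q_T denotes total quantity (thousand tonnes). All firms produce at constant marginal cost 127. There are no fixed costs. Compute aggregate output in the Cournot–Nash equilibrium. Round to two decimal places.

A representative firm's profit is π_i = q_i(309 - 2Q) - 127q_i.
Setting ∂π_i/∂q_i = 0 with rivals' quantities fixed: 182 - 4q_i - 2q_j = 0.
By symmetry each firm produces the same amount; substituting q_j = q_i yields q_i = 182/6 = 91/3.
Total output Q = 91/3 + 91/3 = 182/3.

60.67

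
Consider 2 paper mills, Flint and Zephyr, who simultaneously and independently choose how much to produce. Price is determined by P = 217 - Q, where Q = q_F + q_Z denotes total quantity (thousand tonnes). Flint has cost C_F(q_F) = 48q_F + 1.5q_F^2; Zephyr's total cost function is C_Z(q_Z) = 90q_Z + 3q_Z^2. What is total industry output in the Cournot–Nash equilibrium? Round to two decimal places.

Flint's profit: π_F = (217 - Q)q_F - (48q_F + (3/2)q_F²). Setting ∂π_F/∂q_F = 0: 169 - 5q_F - (q_Z) = 0.
Zephyr's first-order condition: 127 - 8q_Z - (q_F) = 0.
So q_F = (169 - q_Z)/5 and q_Z = (127 - q_F)/8.
Solving the pair: q_F = 1225/39, q_Z = 466/39.
Total output Q = 1225/39 + 466/39 = 1691/39.

43.36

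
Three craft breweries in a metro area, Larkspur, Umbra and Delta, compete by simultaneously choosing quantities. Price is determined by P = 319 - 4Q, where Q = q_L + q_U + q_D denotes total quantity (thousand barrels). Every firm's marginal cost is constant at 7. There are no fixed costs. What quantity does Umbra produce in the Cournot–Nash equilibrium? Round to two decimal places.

19.50

A representative firm's profit is π_i = q_i(319 - 4Q) - 7q_i.
First-order condition (treating rivals' output as given): 312 - 8q_i - 4·Σ_{j≠i} q_j = 0.
With identical firms every q_j equals q_i, so Σ_{j≠i} q_j = 2q_i and 312 = 16q_i, giving q_i = 39/2.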